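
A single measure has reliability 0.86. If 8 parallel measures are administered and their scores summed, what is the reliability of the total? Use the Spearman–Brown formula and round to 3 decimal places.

ρ_k = kρ / (1 + (k−1)ρ) = 8·0.86 / (1 + 7·0.86) = 6.880 / 7.020 = 0.980.

0.980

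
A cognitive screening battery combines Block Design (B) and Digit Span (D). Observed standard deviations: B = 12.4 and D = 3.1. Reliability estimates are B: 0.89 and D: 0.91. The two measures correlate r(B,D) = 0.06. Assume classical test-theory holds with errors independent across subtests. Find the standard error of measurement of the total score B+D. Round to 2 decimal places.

Var(total) = 163.37 + 4.6128 = 167.983.
True-score variance = 145.592 + 4.6128 = 150.204, so reliability = 0.8942.
Error variance = 167.983 − 150.204 = 17.7785; SEM = √17.7785 = 4.22.

4.22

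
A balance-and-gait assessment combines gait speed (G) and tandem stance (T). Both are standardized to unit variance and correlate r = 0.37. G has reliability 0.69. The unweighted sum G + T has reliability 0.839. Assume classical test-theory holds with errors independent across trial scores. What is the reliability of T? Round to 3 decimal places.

Var(G+T) = 2 + 2·0.37 = 2.740.
True-score variance = ρ_G + ρ_T + 2·0.37, so 0.839 = (0.69 + ρ_T + 0.74) / 2.740.
ρ_T = 0.839·2.740 − 0.69 − 0.74 = 0.869.

0.869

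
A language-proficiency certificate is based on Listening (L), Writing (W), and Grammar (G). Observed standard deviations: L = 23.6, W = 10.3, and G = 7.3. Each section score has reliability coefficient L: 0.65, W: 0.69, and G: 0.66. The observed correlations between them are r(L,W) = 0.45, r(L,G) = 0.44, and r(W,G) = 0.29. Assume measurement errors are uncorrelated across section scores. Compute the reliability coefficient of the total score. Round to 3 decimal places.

Var(L+W+G) = 23.6² + 10.3² + 7.3² + 2·[23.6·10.3·0.45 + 23.6·7.3·0.44 + 10.3·7.3·0.29] = 716.34 + 413.989 = 1130.33.
Under uncorrelated errors the observed covariances equal the true-score covariances, so only the own-variance terms attenuate.
True-score variance = [23.6²·0.65 + 10.3²·0.69 + 7.3²·0.66] + 413.989 = 470.398 + 413.989 = 884.386.
Reliability = 884.386 / 1130.33 = 0.782.

0.782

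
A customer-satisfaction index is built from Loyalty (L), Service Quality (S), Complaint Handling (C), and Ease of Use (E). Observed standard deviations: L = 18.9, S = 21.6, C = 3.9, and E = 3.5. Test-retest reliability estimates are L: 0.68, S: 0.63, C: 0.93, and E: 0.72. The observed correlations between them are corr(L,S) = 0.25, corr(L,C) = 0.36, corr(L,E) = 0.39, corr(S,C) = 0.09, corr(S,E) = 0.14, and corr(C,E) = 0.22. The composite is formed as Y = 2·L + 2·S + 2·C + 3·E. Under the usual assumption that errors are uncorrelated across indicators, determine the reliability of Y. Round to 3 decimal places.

0.765

Var(Y) = 2²·18.9² + 2²·21.6² + 2²·3.9² + 3²·3.5² + 2·[4·18.9·21.6·0.25 + 4·18.9·3.9·0.36 + 6·18.9·3.5·0.39 + 4·21.6·3.9·0.09 + 6·21.6·3.5·0.14 + 6·3.9·3.5·0.22] = 3466.17 + 1562.04 = 5028.21.
Under uncorrelated errors the observed covariances equal the true-score covariances, so only the own-variance terms attenuate.
True-score variance = [2²·18.9²·0.68 + 2²·21.6²·0.63 + 2²·3.9²·0.93 + 3²·3.5²·0.72] + 1562.04 = 2283.3 + 1562.04 = 3845.35.
Reliability = 3845.35 / 5028.21 = 0.765.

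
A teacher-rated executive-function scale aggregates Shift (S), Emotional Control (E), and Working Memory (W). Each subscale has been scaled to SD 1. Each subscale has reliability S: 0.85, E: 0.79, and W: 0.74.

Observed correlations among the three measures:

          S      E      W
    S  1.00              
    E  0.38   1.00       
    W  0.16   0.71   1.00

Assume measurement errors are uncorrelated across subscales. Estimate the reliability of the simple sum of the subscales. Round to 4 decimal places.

Var(S+E+W) = 3 + 2·[0.38 + 0.16 + 0.71] = 3 + 2.5 = 5.5.
With uncorrelated errors the cross-covariances are all true-score covariance, so they carry over unchanged; only the diagonal terms shrink to ρᵢσᵢ².
True-score variance = [0.85 + 0.79 + 0.74] + 2.5 = 2.38 + 2.5 = 4.88.
Reliability = 4.88 / 5.5 = 0.8873.

0.8873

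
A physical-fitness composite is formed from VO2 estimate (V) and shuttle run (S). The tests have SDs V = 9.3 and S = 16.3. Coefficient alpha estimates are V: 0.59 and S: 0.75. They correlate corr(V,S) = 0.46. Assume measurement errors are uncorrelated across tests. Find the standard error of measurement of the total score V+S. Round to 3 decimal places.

Var(total) = 352.18 + 139.463 = 491.643.
True-score variance = 250.297 + 139.463 = 389.759, so reliability = 0.7928.
Error variance = 491.643 − 389.759 = 101.883; SEM = √101.883 = 10.094.

10.094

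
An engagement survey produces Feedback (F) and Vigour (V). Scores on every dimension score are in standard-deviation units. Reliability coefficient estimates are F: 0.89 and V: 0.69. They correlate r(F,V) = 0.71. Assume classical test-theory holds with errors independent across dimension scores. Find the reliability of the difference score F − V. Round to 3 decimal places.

Var(F−V) = 1 + 1 − 2·0.71 = 2 − 1.42 = 0.58.
Because errors are independent across components, Cov(Tᵢ,Tⱼ) = Cov(Xᵢ,Xⱼ); the off-diagonal part of the true-score variance is the same as above.
True-score variance = [0.89 + 0.69] − 1.42 = 1.58 − 1.42 = 0.16.
Reliability = 0.16 / 0.58 = 0.276.

0.276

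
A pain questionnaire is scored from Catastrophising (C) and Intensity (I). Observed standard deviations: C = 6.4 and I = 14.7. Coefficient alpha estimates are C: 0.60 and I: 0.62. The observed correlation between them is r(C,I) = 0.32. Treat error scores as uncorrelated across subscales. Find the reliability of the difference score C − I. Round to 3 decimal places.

Var(C−I) = 6.4² + 14.7² − 2·6.4·14.7·0.32 = 257.05 − 60.2112 = 196.839.
With uncorrelated errors the cross-covariances are all true-score covariance, so they carry over unchanged; only the diagonal terms shrink to ρᵢσᵢ².
True-score variance = [6.4²·0.60 + 14.7²·0.62] − 60.2112 = 158.552 − 60.2112 = 98.3406.
Reliability = 98.3406 / 196.839 = 0.500.

0.500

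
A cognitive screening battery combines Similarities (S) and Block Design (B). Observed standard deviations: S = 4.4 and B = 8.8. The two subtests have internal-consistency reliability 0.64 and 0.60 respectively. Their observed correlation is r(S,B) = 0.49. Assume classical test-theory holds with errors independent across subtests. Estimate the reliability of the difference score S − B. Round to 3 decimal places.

Var(S−B) = 4.4² + 8.8² − 2·4.4·8.8·0.49 = 96.8 − 37.9456 = 58.8544.
Because errors are independent across components, Cov(Tᵢ,Tⱼ) = Cov(Xᵢ,Xⱼ); the off-diagonal part of the true-score variance is the same as above.
True-score variance = [4.4²·0.64 + 8.8²·0.60] − 37.9456 = 58.8544 − 37.9456 = 20.9088.
Reliability = 20.9088 / 58.8544 = 0.355.

0.355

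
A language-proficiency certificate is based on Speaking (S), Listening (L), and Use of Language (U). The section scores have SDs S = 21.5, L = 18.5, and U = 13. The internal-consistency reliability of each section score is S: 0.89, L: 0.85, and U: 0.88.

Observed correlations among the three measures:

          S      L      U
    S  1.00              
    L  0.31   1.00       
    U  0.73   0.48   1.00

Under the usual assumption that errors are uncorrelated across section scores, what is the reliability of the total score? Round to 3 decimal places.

Var(S+L+U) = 21.5² + 18.5² + 13² + 2·[21.5·18.5·0.31 + 21.5·13·0.73 + 18.5·13·0.48] = 973.5 + 885.555 = 1859.05.
Because errors are independent across components, Cov(Tᵢ,Tⱼ) = Cov(Xᵢ,Xⱼ); the off-diagonal part of the true-score variance is the same as above.
True-score variance = [21.5²·0.89 + 18.5²·0.85 + 13²·0.88] + 885.555 = 851.035 + 885.555 = 1736.59.
Reliability = 1736.59 / 1859.05 = 0.934.

0.934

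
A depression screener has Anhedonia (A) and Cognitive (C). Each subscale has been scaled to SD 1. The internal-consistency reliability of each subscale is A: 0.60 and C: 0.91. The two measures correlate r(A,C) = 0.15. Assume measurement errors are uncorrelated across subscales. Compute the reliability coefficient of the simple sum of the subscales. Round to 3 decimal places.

Var(A+C) = 2 + 2·[0.15] = 2 + 0.3 = 2.3.
With uncorrelated errors the cross-covariances are all true-score covariance, so they carry over unchanged; only the diagonal terms shrink to ρᵢσᵢ².
True-score variance = [0.60 + 0.91] + 0.3 = 1.51 + 0.3 = 1.81.
Reliability = 1.81 / 2.3 = 0.787.

0.787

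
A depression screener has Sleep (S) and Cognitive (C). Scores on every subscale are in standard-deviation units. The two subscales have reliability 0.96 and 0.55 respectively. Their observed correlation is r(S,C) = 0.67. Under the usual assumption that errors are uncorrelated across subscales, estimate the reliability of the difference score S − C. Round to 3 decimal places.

0.258

Var(S−C) = 1 + 1 − 2·0.67 = 2 − 1.34 = 0.66.
Because errors are independent across components, Cov(Tᵢ,Tⱼ) = Cov(Xᵢ,Xⱼ); the off-diagonal part of the true-score variance is the same as above.
True-score variance = [0.96 + 0.55] − 1.34 = 1.51 − 1.34 = 0.17.
Reliability = 0.17 / 0.66 = 0.258.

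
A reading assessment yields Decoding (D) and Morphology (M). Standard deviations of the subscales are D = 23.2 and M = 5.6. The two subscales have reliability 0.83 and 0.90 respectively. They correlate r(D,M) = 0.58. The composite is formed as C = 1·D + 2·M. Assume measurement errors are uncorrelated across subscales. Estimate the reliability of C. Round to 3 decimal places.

Var(C) = 23.2² + 2²·5.6² + 2·[2·23.2·5.6·0.58] = 663.68 + 301.414 = 965.094.
With uncorrelated errors the cross-covariances are all true-score covariance, so they carry over unchanged; only the diagonal terms shrink to ρᵢσᵢ².
True-score variance = [23.2²·0.83 + 2²·5.6²·0.90] + 301.414 = 559.635 + 301.414 = 861.05.
Reliability = 861.05 / 965.094 = 0.892.

0.892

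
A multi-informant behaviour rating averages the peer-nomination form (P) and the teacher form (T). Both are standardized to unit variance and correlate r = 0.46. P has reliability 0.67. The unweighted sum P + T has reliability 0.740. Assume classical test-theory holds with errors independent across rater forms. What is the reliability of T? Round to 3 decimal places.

0.571

Var(P+T) = 2 + 2·0.46 = 2.920.
True-score variance = ρ_P + ρ_T + 2·0.46, so 0.740 = (0.67 + ρ_T + 0.92) / 2.920.
ρ_T = 0.740·2.920 − 0.67 − 0.92 = 0.571.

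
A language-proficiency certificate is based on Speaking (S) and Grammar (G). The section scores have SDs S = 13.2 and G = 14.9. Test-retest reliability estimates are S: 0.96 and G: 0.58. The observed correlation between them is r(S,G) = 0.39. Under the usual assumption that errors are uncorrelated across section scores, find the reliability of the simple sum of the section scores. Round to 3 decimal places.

Var(S+G) = 13.2² + 14.9² + 2·[13.2·14.9·0.39] = 396.25 + 153.41 = 549.66.
With uncorrelated errors the cross-covariances are all true-score covariance, so they carry over unchanged; only the diagonal terms shrink to ρᵢσᵢ².
True-score variance = [13.2²·0.96 + 14.9²·0.58] + 153.41 = 296.036 + 153.41 = 449.447.
Reliability = 449.447 / 549.66 = 0.818.

0.818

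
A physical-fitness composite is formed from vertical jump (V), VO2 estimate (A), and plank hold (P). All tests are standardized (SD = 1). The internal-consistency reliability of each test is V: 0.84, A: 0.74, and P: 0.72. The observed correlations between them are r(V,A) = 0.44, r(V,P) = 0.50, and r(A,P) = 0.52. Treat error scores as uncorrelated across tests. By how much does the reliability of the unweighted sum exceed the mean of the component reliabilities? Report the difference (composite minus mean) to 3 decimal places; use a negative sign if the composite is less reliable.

Var(sum) = 3 + 2.92 = 5.92; true-score variance = 2.3 + 2.92 = 5.22; composite reliability = 0.8818.
Mean component reliability = 0.7667.
Difference = 0.8818 − 0.7667 = 0.115.

0.115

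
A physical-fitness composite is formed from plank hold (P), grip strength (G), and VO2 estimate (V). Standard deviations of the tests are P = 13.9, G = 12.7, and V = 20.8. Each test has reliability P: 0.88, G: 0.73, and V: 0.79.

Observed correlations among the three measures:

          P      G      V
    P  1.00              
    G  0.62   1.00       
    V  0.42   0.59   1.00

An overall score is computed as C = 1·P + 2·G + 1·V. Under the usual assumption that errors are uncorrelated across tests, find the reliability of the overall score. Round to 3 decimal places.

0.888

Var(C) = 13.9² + 2²·12.7² + 20.8² + 2·[2·13.9·12.7·0.62 + 13.9·20.8·0.42 + 2·12.7·20.8·0.59] = 1271.01 + 1304.07 = 2575.08.
Under uncorrelated errors the observed covariances equal the true-score covariances, so only the own-variance terms attenuate.
True-score variance = [13.9²·0.88 + 2²·12.7²·0.73 + 20.8²·0.79] + 1304.07 = 982.777 + 1304.07 = 2286.85.
Reliability = 2286.85 / 2575.08 = 0.888.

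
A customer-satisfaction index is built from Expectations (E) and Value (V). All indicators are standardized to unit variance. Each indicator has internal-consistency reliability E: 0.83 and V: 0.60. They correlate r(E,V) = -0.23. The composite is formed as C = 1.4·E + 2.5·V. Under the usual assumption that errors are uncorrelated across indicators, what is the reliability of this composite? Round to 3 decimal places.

0.571

Var(C) = 1.4² + 2.5² + 2·[3.5·(-0.23)] = 8.21 − 1.61 = 6.6.
With uncorrelated errors the cross-covariances are all true-score covariance, so they carry over unchanged; only the diagonal terms shrink to ρᵢσᵢ².
True-score variance = [1.4²·0.83 + 2.5²·0.60] − 1.61 = 5.3768 − 1.61 = 3.7668.
Reliability = 3.7668 / 6.6 = 0.571.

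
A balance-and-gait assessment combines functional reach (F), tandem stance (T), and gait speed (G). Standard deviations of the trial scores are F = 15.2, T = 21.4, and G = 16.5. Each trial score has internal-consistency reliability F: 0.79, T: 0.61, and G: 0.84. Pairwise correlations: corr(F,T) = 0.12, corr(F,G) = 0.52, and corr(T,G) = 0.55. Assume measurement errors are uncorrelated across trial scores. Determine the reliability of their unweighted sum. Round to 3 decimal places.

Var(F+T+G) = 15.2² + 21.4² + 16.5² + 2·[15.2·21.4·0.12 + 15.2·16.5·0.52 + 21.4·16.5·0.55] = 961.25 + 727.309 = 1688.56.
Because errors are independent across components, Cov(Tᵢ,Tⱼ) = Cov(Xᵢ,Xⱼ); the off-diagonal part of the true-score variance is the same as above.
True-score variance = [15.2²·0.79 + 21.4²·0.61 + 16.5²·0.84] + 727.309 = 690.567 + 727.309 = 1417.88.
Reliability = 1417.88 / 1688.56 = 0.840.

0.840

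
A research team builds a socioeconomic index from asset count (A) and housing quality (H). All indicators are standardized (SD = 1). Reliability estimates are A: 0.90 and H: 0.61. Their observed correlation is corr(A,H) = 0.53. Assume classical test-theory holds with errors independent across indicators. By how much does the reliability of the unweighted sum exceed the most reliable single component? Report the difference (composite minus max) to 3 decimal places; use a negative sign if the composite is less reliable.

-0.060

Var(sum) = 2 + 1.06 = 3.06; true-score variance = 1.51 + 1.06 = 2.57; composite reliability = 0.8399.
Max component reliability = 0.9000.
Difference = 0.8399 − 0.9000 = -0.060.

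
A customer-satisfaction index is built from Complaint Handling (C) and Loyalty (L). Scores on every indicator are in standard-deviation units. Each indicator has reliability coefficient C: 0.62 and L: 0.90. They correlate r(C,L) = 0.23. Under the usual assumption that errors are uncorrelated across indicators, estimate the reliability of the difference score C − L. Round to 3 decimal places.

Var(C−L) = 1 + 1 − 2·0.23 = 2 − 0.46 = 1.54.
Under uncorrelated errors the observed covariances equal the true-score covariances, so only the own-variance terms attenuate.
True-score variance = [0.62 + 0.90] − 0.46 = 1.52 − 0.46 = 1.06.
Reliability = 1.06 / 1.54 = 0.688.

0.688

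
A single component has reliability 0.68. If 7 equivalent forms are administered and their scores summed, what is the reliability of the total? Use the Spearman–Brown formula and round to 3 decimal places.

0.937

ρ_k = kρ / (1 + (k−1)ρ) = 7·0.68 / (1 + 6·0.68) = 4.760 / 5.080 = 0.937.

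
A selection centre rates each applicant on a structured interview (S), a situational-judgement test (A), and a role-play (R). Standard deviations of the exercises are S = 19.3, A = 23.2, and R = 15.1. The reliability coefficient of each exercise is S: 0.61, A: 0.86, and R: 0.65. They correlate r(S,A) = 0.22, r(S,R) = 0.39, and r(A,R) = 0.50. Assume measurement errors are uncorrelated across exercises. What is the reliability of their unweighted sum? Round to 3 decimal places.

0.843

Var(S+A+R) = 19.3² + 23.2² + 15.1² + 2·[19.3·23.2·0.22 + 19.3·15.1·0.39 + 23.2·15.1·0.50] = 1138.74 + 774.65 = 1913.39.
Because errors are independent across components, Cov(Tᵢ,Tⱼ) = Cov(Xᵢ,Xⱼ); the off-diagonal part of the true-score variance is the same as above.
True-score variance = [19.3²·0.61 + 23.2²·0.86 + 15.1²·0.65] + 774.65 = 838.312 + 774.65 = 1612.96.
Reliability = 1612.96 / 1913.39 = 0.843.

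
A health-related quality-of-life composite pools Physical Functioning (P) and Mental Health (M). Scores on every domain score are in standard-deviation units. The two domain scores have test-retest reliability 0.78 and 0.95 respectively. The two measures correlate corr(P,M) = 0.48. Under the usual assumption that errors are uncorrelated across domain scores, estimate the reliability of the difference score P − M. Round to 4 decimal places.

0.7404

Var(P−M) = 1 + 1 − 2·0.48 = 2 − 0.96 = 1.04.
Under uncorrelated errors the observed covariances equal the true-score covariances, so only the own-variance terms attenuate.
True-score variance = [0.78 + 0.95] − 0.96 = 1.73 − 0.96 = 0.77.
Reliability = 0.77 / 1.04 = 0.7404.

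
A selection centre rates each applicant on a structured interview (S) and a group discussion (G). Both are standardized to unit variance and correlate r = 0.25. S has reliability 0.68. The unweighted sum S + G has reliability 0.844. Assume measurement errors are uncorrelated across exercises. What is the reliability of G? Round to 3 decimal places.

Var(S+G) = 2 + 2·0.25 = 2.500.
True-score variance = ρ_S + ρ_G + 2·0.25, so 0.844 = (0.68 + ρ_G + 0.50) / 2.500.
ρ_G = 0.844·2.500 − 0.68 − 0.50 = 0.930.

0.930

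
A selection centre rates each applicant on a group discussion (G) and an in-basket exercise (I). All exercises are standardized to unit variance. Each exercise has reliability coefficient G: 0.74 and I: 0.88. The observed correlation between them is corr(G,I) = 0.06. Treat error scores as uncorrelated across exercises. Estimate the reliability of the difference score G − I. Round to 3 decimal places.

0.798

Var(G−I) = 1 + 1 − 2·0.06 = 2 − 0.12 = 1.88.
Under uncorrelated errors the observed covariances equal the true-score covariances, so only the own-variance terms attenuate.
True-score variance = [0.74 + 0.88] − 0.12 = 1.62 − 0.12 = 1.5.
Reliability = 1.5 / 1.88 = 0.798.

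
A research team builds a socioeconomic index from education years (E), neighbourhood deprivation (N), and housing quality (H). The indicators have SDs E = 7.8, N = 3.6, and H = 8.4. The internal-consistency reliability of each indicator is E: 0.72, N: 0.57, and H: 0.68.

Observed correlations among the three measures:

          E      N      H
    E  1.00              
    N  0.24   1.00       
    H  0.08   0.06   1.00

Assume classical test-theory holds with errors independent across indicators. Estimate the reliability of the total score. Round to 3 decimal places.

Var(E+N+H) = 7.8² + 3.6² + 8.4² + 2·[7.8·3.6·0.24 + 7.8·8.4·0.08 + 3.6·8.4·0.06] = 144.36 + 27.5904 = 171.95.
With uncorrelated errors the cross-covariances are all true-score covariance, so they carry over unchanged; only the diagonal terms shrink to ρᵢσᵢ².
True-score variance = [7.8²·0.72 + 3.6²·0.57 + 8.4²·0.68] + 27.5904 = 99.1728 + 27.5904 = 126.763.
Reliability = 126.763 / 171.95 = 0.737.

0.737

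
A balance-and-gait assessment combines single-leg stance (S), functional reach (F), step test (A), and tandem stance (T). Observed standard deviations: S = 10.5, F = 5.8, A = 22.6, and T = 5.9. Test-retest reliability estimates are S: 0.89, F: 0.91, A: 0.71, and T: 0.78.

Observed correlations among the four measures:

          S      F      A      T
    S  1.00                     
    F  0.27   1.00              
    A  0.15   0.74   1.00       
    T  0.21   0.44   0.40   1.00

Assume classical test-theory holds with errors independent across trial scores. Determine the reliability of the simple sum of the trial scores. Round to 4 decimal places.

Var(S+F+A+T) = 10.5² + 5.8² + 22.6² + 5.9² + 2·[10.5·5.8·0.27 + 10.5·22.6·0.15 + 10.5·5.9·0.21 + 5.8·22.6·0.74 + 5.8·5.9·0.44 + 22.6·5.9·0.40] = 689.46 + 460.879 = 1150.34.
With uncorrelated errors the cross-covariances are all true-score covariance, so they carry over unchanged; only the diagonal terms shrink to ρᵢσᵢ².
True-score variance = [10.5²·0.89 + 5.8²·0.91 + 22.6²·0.71 + 5.9²·0.78] + 460.879 = 518.526 + 460.879 = 979.405.
Reliability = 979.405 / 1150.34 = 0.8514.

0.8514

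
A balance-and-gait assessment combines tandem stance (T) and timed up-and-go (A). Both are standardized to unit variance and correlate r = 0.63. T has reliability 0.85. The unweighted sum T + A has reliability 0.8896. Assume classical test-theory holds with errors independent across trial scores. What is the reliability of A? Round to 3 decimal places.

Var(T+A) = 2 + 2·0.63 = 3.260.
True-score variance = ρ_T + ρ_A + 2·0.63, so 0.8896 = (0.85 + ρ_A + 1.26) / 3.260.
ρ_A = 0.8896·3.260 − 0.85 − 1.26 = 0.790.

0.790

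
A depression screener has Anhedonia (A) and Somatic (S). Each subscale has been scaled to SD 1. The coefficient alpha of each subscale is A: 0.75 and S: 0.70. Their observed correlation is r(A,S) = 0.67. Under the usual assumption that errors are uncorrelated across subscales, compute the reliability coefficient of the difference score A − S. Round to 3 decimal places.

Var(A−S) = 1 + 1 − 2·0.67 = 2 − 1.34 = 0.66.
With uncorrelated errors the cross-covariances are all true-score covariance, so they carry over unchanged; only the diagonal terms shrink to ρᵢσᵢ².
True-score variance = [0.75 + 0.70] − 1.34 = 1.45 − 1.34 = 0.11.
Reliability = 0.11 / 0.66 = 0.167.

0.167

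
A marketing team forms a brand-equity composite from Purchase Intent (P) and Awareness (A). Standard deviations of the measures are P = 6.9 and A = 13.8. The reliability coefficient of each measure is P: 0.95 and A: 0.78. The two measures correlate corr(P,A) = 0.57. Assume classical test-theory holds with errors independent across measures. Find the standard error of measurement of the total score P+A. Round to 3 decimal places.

Var(total) = 238.05 + 108.551 = 346.601.
True-score variance = 193.773 + 108.551 = 302.324, so reliability = 0.8723.
Error variance = 346.601 − 302.324 = 44.2773; SEM = √44.2773 = 6.654.

6.654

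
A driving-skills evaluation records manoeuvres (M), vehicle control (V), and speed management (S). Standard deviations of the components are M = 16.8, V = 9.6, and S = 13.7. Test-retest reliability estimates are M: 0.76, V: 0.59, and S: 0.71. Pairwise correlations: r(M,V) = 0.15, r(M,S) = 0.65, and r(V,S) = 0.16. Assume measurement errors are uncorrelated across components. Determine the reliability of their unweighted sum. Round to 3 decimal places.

0.832

Var(M+V+S) = 16.8² + 9.6² + 13.7² + 2·[16.8·9.6·0.15 + 16.8·13.7·0.65 + 9.6·13.7·0.16] = 562.09 + 389.678 = 951.768.
Because errors are independent across components, Cov(Tᵢ,Tⱼ) = Cov(Xᵢ,Xⱼ); the off-diagonal part of the true-score variance is the same as above.
True-score variance = [16.8²·0.76 + 9.6²·0.59 + 13.7²·0.71] + 389.678 = 402.137 + 389.678 = 791.815.
Reliability = 791.815 / 951.768 = 0.832.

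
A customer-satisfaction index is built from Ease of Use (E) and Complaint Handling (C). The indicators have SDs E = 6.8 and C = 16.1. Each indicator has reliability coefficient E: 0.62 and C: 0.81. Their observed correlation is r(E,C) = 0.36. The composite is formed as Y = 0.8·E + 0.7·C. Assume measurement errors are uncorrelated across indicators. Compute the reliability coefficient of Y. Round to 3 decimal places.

Var(Y) = 0.8²·6.8² + 0.7²·16.1² + 2·[0.56·6.8·16.1·0.36] = 156.607 + 44.1423 = 200.749.
With uncorrelated errors the cross-covariances are all true-score covariance, so they carry over unchanged; only the diagonal terms shrink to ρᵢσᵢ².
True-score variance = [0.8²·6.8²·0.62 + 0.7²·16.1²·0.81] + 44.1423 = 121.228 + 44.1423 = 165.371.
Reliability = 165.371 / 200.749 = 0.824.

0.824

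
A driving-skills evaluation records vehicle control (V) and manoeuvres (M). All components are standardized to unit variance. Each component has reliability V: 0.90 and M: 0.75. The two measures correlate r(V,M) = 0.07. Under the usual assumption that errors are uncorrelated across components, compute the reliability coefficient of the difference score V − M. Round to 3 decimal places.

0.812

Var(V−M) = 1 + 1 − 2·0.07 = 2 − 0.14 = 1.86.
With uncorrelated errors the cross-covariances are all true-score covariance, so they carry over unchanged; only the diagonal terms shrink to ρᵢσᵢ².
True-score variance = [0.90 + 0.75] − 0.14 = 1.65 − 0.14 = 1.51.
Reliability = 1.51 / 1.86 = 0.812.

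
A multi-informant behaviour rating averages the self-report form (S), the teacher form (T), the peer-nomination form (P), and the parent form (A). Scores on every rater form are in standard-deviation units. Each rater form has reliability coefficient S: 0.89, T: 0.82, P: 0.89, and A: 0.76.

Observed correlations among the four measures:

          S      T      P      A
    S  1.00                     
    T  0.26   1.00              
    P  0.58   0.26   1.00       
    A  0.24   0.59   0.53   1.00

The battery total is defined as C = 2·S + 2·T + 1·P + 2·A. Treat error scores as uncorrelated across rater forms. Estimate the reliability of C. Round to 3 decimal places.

0.918

Var(C) = 2² + 2² + 1 + 2² + 2·[4·0.26 + 2·0.58 + 4·0.24 + 2·0.26 + 4·0.59 + 2·0.53] = 13 + 14.2 = 27.2.
With uncorrelated errors the cross-covariances are all true-score covariance, so they carry over unchanged; only the diagonal terms shrink to ρᵢσᵢ².
True-score variance = [2²·0.89 + 2²·0.82 + 0.89 + 2²·0.76] + 14.2 = 10.77 + 14.2 = 24.97.
Reliability = 24.97 / 27.2 = 0.918.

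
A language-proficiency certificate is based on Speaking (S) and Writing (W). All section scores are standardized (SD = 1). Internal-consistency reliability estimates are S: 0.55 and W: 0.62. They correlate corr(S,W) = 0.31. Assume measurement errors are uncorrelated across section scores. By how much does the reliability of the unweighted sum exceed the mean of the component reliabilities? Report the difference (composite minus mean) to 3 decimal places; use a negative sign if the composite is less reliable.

Var(sum) = 2 + 0.62 = 2.62; true-score variance = 1.17 + 0.62 = 1.79; composite reliability = 0.6832.
Mean component reliability = 0.5850.
Difference = 0.6832 − 0.5850 = 0.098.

0.098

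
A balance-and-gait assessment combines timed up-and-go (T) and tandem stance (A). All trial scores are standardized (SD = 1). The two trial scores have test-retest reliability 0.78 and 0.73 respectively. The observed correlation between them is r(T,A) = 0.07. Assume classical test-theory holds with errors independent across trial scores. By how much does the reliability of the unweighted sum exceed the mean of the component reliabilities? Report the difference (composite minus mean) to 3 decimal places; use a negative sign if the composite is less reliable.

Var(sum) = 2 + 0.14 = 2.14; true-score variance = 1.51 + 0.14 = 1.65; composite reliability = 0.7710.
Mean component reliability = 0.7550.
Difference = 0.7710 − 0.7550 = 0.016.

0.016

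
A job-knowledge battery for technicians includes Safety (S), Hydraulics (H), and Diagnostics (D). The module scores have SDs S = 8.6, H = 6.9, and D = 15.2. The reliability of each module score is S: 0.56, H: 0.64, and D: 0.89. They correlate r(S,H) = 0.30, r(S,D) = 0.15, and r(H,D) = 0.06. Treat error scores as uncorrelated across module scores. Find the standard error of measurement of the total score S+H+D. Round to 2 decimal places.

8.67

Var(total) = 352.61 + 87.4056 = 440.016.
True-score variance = 277.514 + 87.4056 = 364.919, so reliability = 0.8293.
Error variance = 440.016 − 364.919 = 75.0964; SEM = √75.0964 = 8.67.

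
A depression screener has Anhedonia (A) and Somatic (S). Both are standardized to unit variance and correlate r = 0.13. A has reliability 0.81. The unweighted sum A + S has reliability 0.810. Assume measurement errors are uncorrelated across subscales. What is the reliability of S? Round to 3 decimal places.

Var(A+S) = 2 + 2·0.13 = 2.260.
True-score variance = ρ_A + ρ_S + 2·0.13, so 0.810 = (0.81 + ρ_S + 0.26) / 2.260.
ρ_S = 0.810·2.260 − 0.81 − 0.26 = 0.761.

0.761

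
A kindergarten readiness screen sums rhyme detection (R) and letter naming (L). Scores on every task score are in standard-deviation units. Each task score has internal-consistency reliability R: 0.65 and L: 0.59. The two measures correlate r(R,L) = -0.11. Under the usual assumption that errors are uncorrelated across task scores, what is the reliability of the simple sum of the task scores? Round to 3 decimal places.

Var(R+L) = 2 + 2·[(-0.11)] = 2 − 0.22 = 1.78.
Under uncorrelated errors the observed covariances equal the true-score covariances, so only the own-variance terms attenuate.
True-score variance = [0.65 + 0.59] − 0.22 = 1.24 − 0.22 = 1.02.
Reliability = 1.02 / 1.78 = 0.573.

0.573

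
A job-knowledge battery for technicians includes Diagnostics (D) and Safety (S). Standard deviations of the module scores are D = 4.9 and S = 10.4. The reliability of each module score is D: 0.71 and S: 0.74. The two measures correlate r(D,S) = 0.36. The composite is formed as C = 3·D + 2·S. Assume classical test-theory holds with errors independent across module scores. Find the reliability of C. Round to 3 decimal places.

0.798

Var(C) = 3²·4.9² + 2²·10.4² + 2·[6·4.9·10.4·0.36] = 648.73 + 220.147 = 868.877.
Under uncorrelated errors the observed covariances equal the true-score covariances, so only the own-variance terms attenuate.
True-score variance = [3²·4.9²·0.71 + 2²·10.4²·0.74] + 220.147 = 473.578 + 220.147 = 693.725.
Reliability = 693.725 / 868.877 = 0.798.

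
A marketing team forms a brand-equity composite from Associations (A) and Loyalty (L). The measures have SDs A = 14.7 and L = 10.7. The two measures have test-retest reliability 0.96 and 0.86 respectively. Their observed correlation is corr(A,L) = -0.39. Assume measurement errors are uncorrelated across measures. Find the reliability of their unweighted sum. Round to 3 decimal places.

0.881

Var(A+L) = 14.7² + 10.7² + 2·[14.7·10.7·(-0.39)] = 330.58 − 122.686 = 207.894.
Because errors are independent across components, Cov(Tᵢ,Tⱼ) = Cov(Xᵢ,Xⱼ); the off-diagonal part of the true-score variance is the same as above.
True-score variance = [14.7²·0.96 + 10.7²·0.86] − 122.686 = 305.908 − 122.686 = 183.222.
Reliability = 183.222 / 207.894 = 0.881.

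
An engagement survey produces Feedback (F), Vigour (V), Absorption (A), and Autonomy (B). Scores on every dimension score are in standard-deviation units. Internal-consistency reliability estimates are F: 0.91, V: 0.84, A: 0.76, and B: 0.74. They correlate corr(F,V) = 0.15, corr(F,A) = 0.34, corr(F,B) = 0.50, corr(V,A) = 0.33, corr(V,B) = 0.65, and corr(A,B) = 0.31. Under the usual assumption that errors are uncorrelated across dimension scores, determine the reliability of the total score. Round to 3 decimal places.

Var(F+V+A+B) = 4 + 2·[0.15 + 0.34 + 0.50 + 0.33 + 0.65 + 0.31] = 4 + 4.56 = 8.56.
With uncorrelated errors the cross-covariances are all true-score covariance, so they carry over unchanged; only the diagonal terms shrink to ρᵢσᵢ².
True-score variance = [0.91 + 0.84 + 0.76 + 0.74] + 4.56 = 3.25 + 4.56 = 7.81.
Reliability = 7.81 / 8.56 = 0.912.

0.912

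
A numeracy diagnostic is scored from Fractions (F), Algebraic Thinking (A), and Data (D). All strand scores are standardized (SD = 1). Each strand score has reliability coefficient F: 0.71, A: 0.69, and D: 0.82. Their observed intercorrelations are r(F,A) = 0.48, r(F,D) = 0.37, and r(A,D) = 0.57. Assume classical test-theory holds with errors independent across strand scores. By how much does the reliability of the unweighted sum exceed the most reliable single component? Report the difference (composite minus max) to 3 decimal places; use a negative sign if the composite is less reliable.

Var(sum) = 3 + 2.84 = 5.84; true-score variance = 2.22 + 2.84 = 5.06; composite reliability = 0.8664.
Max component reliability = 0.8200.
Difference = 0.8664 − 0.8200 = 0.046.

0.046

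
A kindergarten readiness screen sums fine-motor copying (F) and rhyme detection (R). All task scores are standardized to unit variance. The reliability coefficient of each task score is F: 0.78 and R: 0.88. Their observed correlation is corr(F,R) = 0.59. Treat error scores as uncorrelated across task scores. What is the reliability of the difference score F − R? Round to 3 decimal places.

0.585

Var(F−R) = 1 + 1 − 2·0.59 = 2 − 1.18 = 0.82.
Under uncorrelated errors the observed covariances equal the true-score covariances, so only the own-variance terms attenuate.
True-score variance = [0.78 + 0.88] − 1.18 = 1.66 − 1.18 = 0.48.
Reliability = 0.48 / 0.82 = 0.585.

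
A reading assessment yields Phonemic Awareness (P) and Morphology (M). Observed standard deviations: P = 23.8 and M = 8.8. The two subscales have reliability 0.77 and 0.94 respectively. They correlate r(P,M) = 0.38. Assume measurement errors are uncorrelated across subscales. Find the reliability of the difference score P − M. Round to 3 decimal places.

0.722

Var(P−M) = 23.8² + 8.8² − 2·23.8·8.8·0.38 = 643.88 − 159.174 = 484.706.
Because errors are independent across components, Cov(Tᵢ,Tⱼ) = Cov(Xᵢ,Xⱼ); the off-diagonal part of the true-score variance is the same as above.
True-score variance = [23.8²·0.77 + 8.8²·0.94] − 159.174 = 508.952 − 159.174 = 349.778.
Reliability = 349.778 / 484.706 = 0.722.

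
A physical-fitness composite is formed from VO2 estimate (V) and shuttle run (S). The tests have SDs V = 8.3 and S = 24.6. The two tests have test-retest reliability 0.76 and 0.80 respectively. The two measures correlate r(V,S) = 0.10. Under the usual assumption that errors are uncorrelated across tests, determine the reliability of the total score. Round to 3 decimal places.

Var(V+S) = 8.3² + 24.6² + 2·[8.3·24.6·0.10] = 674.05 + 40.836 = 714.886.
With uncorrelated errors the cross-covariances are all true-score covariance, so they carry over unchanged; only the diagonal terms shrink to ρᵢσᵢ².
True-score variance = [8.3²·0.76 + 24.6²·0.80] + 40.836 = 536.484 + 40.836 = 577.32.
Reliability = 577.32 / 714.886 = 0.808.

0.808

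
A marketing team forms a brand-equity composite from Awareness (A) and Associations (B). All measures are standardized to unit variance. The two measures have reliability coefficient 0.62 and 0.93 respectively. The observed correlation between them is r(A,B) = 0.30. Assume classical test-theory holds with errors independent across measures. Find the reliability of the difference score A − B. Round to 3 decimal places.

0.679

Var(A−B) = 1 + 1 − 2·0.30 = 2 − 0.6 = 1.4.
With uncorrelated errors the cross-covariances are all true-score covariance, so they carry over unchanged; only the diagonal terms shrink to ρᵢσᵢ².
True-score variance = [0.62 + 0.93] − 0.6 = 1.55 − 0.6 = 0.95.
Reliability = 0.95 / 1.4 = 0.679.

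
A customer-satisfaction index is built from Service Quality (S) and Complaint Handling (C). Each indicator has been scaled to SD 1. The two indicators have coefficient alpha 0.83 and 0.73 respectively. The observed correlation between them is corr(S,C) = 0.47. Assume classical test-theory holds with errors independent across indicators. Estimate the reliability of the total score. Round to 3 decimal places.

Var(S+C) = 2 + 2·[0.47] = 2 + 0.94 = 2.94.
Because errors are independent across components, Cov(Tᵢ,Tⱼ) = Cov(Xᵢ,Xⱼ); the off-diagonal part of the true-score variance is the same as above.
True-score variance = [0.83 + 0.73] + 0.94 = 1.56 + 0.94 = 2.5.
Reliability = 2.5 / 2.94 = 0.850.

0.850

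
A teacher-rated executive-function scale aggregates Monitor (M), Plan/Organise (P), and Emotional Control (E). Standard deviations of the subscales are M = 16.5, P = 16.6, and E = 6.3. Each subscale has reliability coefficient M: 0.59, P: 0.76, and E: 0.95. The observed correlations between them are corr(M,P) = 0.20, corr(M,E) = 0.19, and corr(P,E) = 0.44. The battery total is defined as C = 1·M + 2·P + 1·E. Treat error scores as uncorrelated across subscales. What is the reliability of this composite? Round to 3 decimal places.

0.796

Var(C) = 16.5² + 2²·16.6² + 6.3² + 2·[2·16.5·16.6·0.20 + 16.5·6.3·0.19 + 2·16.6·6.3·0.44] = 1414.18 + 442.682 = 1856.86.
With uncorrelated errors the cross-covariances are all true-score covariance, so they carry over unchanged; only the diagonal terms shrink to ρᵢσᵢ².
True-score variance = [16.5²·0.59 + 2²·16.6²·0.76 + 6.3²·0.95] + 442.682 = 1036.04 + 442.682 = 1478.72.
Reliability = 1478.72 / 1856.86 = 0.796.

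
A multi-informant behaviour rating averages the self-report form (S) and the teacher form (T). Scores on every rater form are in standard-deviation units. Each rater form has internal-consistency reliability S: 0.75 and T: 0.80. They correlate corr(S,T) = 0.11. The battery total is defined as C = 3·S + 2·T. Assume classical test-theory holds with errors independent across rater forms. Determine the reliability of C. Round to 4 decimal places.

0.7870

Var(C) = 3² + 2² + 2·[6·0.11] = 13 + 1.32 = 14.32.
With uncorrelated errors the cross-covariances are all true-score covariance, so they carry over unchanged; only the diagonal terms shrink to ρᵢσᵢ².
True-score variance = [3²·0.75 + 2²·0.80] + 1.32 = 9.95 + 1.32 = 11.27.
Reliability = 11.27 / 14.32 = 0.7870.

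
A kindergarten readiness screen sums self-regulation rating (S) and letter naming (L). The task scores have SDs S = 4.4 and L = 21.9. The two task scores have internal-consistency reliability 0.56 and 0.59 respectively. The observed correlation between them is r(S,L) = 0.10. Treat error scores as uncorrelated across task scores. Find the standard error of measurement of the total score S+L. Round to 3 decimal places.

Var(total) = 498.97 + 19.272 = 518.242.
True-score variance = 293.811 + 19.272 = 313.083, so reliability = 0.6041.
Error variance = 518.242 − 313.083 = 205.159; SEM = √205.159 = 14.323.

14.323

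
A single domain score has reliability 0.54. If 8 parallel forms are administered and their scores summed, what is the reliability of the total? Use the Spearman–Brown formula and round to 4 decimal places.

0.9038

ρ_k = kρ / (1 + (k−1)ρ) = 8·0.54 / (1 + 7·0.54) = 4.320 / 4.780 = 0.9038.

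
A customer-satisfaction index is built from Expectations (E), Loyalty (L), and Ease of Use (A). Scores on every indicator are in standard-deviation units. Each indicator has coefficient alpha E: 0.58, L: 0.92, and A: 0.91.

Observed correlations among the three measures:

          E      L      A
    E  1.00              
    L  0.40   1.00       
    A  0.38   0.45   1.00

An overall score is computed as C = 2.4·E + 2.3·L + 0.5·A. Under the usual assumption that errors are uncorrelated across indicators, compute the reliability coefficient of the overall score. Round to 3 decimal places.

0.838

Var(C) = 2.4² + 2.3² + 0.5² + 2·[5.52·0.40 + 1.2·0.38 + 1.15·0.45] = 11.3 + 6.363 = 17.663.
Under uncorrelated errors the observed covariances equal the true-score covariances, so only the own-variance terms attenuate.
True-score variance = [2.4²·0.58 + 2.3²·0.92 + 0.5²·0.91] + 6.363 = 8.4351 + 6.363 = 14.7981.
Reliability = 14.7981 / 17.663 = 0.838.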